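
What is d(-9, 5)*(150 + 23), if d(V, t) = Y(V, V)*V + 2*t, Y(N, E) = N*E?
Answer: -124387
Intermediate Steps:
Y(N, E) = E*N
d(V, t) = V**3 + 2*t (d(V, t) = (V*V)*V + 2*t = V**2*V + 2*t = V**3 + 2*t)
d(-9, 5)*(150 + 23) = ((-9)**3 + 2*5)*(150 + 23) = (-729 + 10)*173 = -719*173 = -124387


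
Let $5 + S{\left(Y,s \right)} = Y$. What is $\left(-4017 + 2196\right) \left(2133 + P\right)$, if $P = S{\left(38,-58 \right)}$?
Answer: $-3944286$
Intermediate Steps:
$S{\left(Y,s \right)} = -5 + Y$
$P = 33$ ($P = -5 + 38 = 33$)
$\left(-4017 + 2196\right) \left(2133 + P\right) = \left(-4017 + 2196\right) \left(2133 + 33\right) = \left(-1821\right) 2166 = -3944286$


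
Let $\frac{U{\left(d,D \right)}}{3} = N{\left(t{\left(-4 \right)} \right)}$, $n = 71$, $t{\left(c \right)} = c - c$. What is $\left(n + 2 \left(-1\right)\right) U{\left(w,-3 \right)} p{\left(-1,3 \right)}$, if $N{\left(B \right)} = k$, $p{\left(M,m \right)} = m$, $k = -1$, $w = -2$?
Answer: $-621$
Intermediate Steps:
$t{\left(c \right)} = 0$
$N{\left(B \right)} = -1$
$U{\left(d,D \right)} = -3$ ($U{\left(d,D \right)} = 3 \left(-1\right) = -3$)
$\left(n + 2 \left(-1\right)\right) U{\left(w,-3 \right)} p{\left(-1,3 \right)} = \left(71 + 2 \left(-1\right)\right) \left(\left(-3\right) 3\right) = \left(71 - 2\right) \left(-9\right) = 69 \left(-9\right) = -621$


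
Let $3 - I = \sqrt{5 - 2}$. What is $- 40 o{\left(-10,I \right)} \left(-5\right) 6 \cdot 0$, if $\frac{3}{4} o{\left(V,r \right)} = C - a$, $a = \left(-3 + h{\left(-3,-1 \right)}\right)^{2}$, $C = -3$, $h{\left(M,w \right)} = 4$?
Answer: $0$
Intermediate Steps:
$I = 3 - \sqrt{3}$ ($I = 3 - \sqrt{5 - 2} = 3 - \sqrt{3} \approx 1.268$)
$a = 1$ ($a = \left(-3 + 4\right)^{2} = 1^{2} = 1$)
$o{\left(V,r \right)} = - \frac{16}{3}$ ($o{\left(V,r \right)} = \frac{4 \left(-3 - 1\right)}{3} = \frac{4}{3} \left(-4\right) = - \frac{16}{3}$)
$- 40 o{\left(-10,I \right)} \left(-5\right) 6 \cdot 0 = \left(-40\right) \left(- \frac{16}{3}\right) \left(-5\right) 6 \cdot 0 = \frac{640 \left(\left(-30\right) 0\right)}{3} = \frac{640}{3} \cdot 0 = 0$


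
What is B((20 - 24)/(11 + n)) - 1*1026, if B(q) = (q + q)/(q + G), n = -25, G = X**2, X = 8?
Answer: -230848/225 ≈ -1026.0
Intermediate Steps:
G = 64 (G = 8**2 = 64)
B(q) = 2*q/(64 + q) (B(q) = (q + q)/(q + 64) = (2*q)/(64 + q) = 2*q/(64 + q))
B((20 - 24)/(11 + n)) - 1*1026 = 2*((20 - 24)/(11 - 25))/(64 + (20 - 24)/(11 - 25)) - 1*1026 = 2*(-4/(-14))/(64 - 4/(-14)) - 1026 = 2*(-4*(-1/14))/(64 - 4*(-1/14)) - 1026 = 2*(2/7)/(64 + 2/7) - 1026 = 2*(2/7)/(450/7) - 1026 = 2*(2/7)*(7/450) - 1026 = 2/225 - 1026 = -230848/225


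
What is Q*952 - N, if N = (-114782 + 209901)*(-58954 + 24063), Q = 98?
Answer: 3318890325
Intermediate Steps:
N = -3318797029 (N = 95119*(-34891) = -3318797029)
Q*952 - N = 98*952 - 1*(-3318797029) = 93296 + 3318797029 = 3318890325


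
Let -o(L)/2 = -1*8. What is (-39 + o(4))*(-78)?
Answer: 1794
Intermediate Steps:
o(L) = 16 (o(L) = -(-2)*8 = -2*(-8) = 16)
(-39 + o(4))*(-78) = (-39 + 16)*(-78) = -23*(-78) = 1794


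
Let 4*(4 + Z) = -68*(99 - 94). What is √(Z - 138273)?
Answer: I*√138362 ≈ 371.97*I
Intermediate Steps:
Z = -89 (Z = -4 + (-68*(99 - 94))/4 = -4 + (-68*5)/4 = -4 + (¼)*(-340) = -4 - 85 = -89)
√(Z - 138273) = √(-89 - 138273) = √(-138362) = I*√138362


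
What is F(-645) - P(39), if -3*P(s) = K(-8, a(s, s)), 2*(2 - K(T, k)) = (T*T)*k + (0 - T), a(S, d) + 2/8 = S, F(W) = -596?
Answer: -1010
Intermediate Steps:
a(S, d) = -1/4 + S
K(T, k) = 2 + T/2 - k*T**2/2 (K(T, k) = 2 - ((T*T)*k + (0 - T))/2 = 2 - (T**2*k - T)/2 = 2 - (k*T**2 - T)/2 = 2 - (-T + k*T**2)/2 = 2 + (T/2 - k*T**2/2) = 2 + T/2 - k*T**2/2)
P(s) = -2 + 32*s/3 (P(s) = -(2 + (1/2)*(-8) - 1/2*(-1/4 + s)*(-8)**2)/3 = -(2 - 4 - 1/2*(-1/4 + s)*64)/3 = -(2 - 4 + (8 - 32*s))/3 = -(6 - 32*s)/3 = -2 + 32*s/3)
F(-645) - P(39) = -596 - (-2 + (32/3)*39) = -596 - (-2 + 416) = -596 - 1*414 = -596 - 414 = -1010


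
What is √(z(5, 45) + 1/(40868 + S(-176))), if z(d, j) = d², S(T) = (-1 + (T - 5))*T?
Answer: √1822501/270 ≈ 5.0000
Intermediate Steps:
S(T) = T*(-6 + T) (S(T) = (-1 + (-5 + T))*T = (-6 + T)*T = T*(-6 + T))
√(z(5, 45) + 1/(40868 + S(-176))) = √(5² + 1/(40868 - 176*(-6 - 176))) = √(25 + 1/(40868 - 176*(-182))) = √(25 + 1/(40868 + 32032)) = √(25 + 1/72900) = √(1822501/72900) = √1822501/270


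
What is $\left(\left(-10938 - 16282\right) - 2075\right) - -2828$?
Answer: $-26467$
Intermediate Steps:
$\left(\left(-10938 - 16282\right) - 2075\right) - -2828 = \left(\left(-10938 - 16282\right) - 2075\right) + \left(2914 - 86\right) = \left(-27220 - 2075\right) + 2828 = -29295 + 2828 = -26467$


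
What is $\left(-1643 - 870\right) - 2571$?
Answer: $-5084$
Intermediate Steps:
$\left(-1643 - 870\right) - 2571 = -2513 - 2571 = -5084$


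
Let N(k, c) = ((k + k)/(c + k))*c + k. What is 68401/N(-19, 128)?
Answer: -102133/95 ≈ -1075.1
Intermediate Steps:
N(k, c) = k + 2*c*k/(c + k) (N(k, c) = ((2*k)/(c + k))*c + k = (2*k/(c + k))*c + k = 2*c*k/(c + k) + k = k + 2*c*k/(c + k))
68401/N(-19, 128) = 68401/((-19*(-19 + 3*128)/(128 - 19))) = 68401/((-19*(-19 + 384)/109)) = 68401/((-19*1/109*365)) = 68401/(-6935/109) = 68401*(-109/6935) = -102133/95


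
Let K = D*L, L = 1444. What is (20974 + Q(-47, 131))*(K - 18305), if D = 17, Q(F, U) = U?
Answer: 131758515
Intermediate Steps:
K = 24548 (K = 17*1444 = 24548)
(20974 + Q(-47, 131))*(K - 18305) = (20974 + 131)*(24548 - 18305) = 21105*6243 = 131758515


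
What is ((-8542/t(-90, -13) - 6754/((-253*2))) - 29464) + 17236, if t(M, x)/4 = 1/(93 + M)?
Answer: -856573/46 ≈ -18621.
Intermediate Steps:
t(M, x) = 4/(93 + M)
((-8542/t(-90, -13) - 6754/((-253*2))) - 29464) + 17236 = ((-8542/(4/(93 - 90)) - 6754/((-253*2))) - 29464) + 17236 = ((-8542/(4/3) - 6754/(-506)) - 29464) + 17236 = ((-8542/(4*(1/3)) - 6754*(-1/506)) - 29464) + 17236 = ((-8542/4/3 + 307/23) - 29464) + 17236 = ((-8542*3/4 + 307/23) - 29464) + 17236 = ((-12813/2 + 307/23) - 29464) + 17236 = (-294085/46 - 29464) + 17236 = -1649429/46 + 17236 = -856573/46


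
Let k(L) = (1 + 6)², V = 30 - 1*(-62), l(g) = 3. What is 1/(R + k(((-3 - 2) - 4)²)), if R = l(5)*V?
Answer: 1/325 ≈ 0.0030769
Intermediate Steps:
V = 92 (V = 30 + 62 = 92)
k(L) = 49 (k(L) = 7² = 49)
R = 276 (R = 3*92 = 276)
1/(R + k(((-3 - 2) - 4)²)) = 1/(276 + 49) = 1/325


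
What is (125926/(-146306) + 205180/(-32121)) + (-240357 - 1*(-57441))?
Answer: -429823448054971/2349747513 ≈ -1.8292e+5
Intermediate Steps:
(125926/(-146306) + 205180/(-32121)) + (-240357 - 1*(-57441)) = (125926*(-1/146306) + 205180*(-1/32121)) + (-240357 + 57441) = (-62963/73153 - 205180/32121) - 182916 = -17031967063/2349747513 - 182916 = -429823448054971/2349747513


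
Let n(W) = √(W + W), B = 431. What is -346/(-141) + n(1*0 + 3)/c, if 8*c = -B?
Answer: 346/141 - 8*√6/431 ≈ 2.4084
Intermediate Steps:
n(W) = √2*√W (n(W) = √(2*W) = √2*√W)
c = -431/8 (c = (-1*431)/8 = (⅛)*(-431) = -431/8 ≈ -53.875)
-346/(-141) + n(1*0 + 3)/c = -346/(-141) + (√2*√(1*0 + 3))/(-431/8) = -346*(-1/141) + (√2*√(0 + 3))*(-8/431) = 346/141 + (√2*√3)*(-8/431) = 346/141 + √6*(-8/431) = 346/141 - 8*√6/431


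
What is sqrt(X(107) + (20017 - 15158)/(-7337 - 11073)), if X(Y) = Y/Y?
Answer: sqrt(249473910)/18410 ≈ 0.85794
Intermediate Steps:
X(Y) = 1
sqrt(X(107) + (20017 - 15158)/(-7337 - 11073)) = sqrt(1 + (20017 - 15158)/(-7337 - 11073)) = sqrt(1 + 4859/(-18410)) = sqrt(1 + 4859*(-1/18410)) = sqrt(1 - 4859/18410) = sqrt(13551/18410) = sqrt(249473910)/18410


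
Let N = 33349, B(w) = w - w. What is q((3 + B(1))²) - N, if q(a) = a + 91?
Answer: -33249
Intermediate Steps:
B(w) = 0
q(a) = 91 + a
q((3 + B(1))²) - N = (91 + (3 + 0)²) - 1*33349 = (91 + 3²) - 33349 = (91 + 9) - 33349 = 100 - 33349 = -33249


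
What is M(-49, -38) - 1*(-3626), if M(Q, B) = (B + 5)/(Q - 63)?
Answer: 406145/112 ≈ 3626.3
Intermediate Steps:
M(Q, B) = (5 + B)/(-63 + Q)
M(-49, -38) - 1*(-3626) = (5 - 38)/(-63 - 49) - 1*(-3626) = -33/(-112) + 3626 = -1/112*(-33) + 3626 = 33/112 + 3626 = 406145/112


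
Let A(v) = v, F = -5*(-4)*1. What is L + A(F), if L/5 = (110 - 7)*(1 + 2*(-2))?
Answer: -1525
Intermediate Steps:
F = 20 (F = 20*1 = 20)
L = -1545 (L = 5*((110 - 7)*(1 + 2*(-2))) = 5*(103*(1 - 4)) = 5*(103*(-3)) = 5*(-309) = -1545)
L + A(F) = -1545 + 20 = -1525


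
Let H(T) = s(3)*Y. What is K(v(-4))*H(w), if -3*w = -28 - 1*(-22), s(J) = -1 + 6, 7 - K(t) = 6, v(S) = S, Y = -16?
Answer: -80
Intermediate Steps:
K(t) = 1 (K(t) = 7 - 1*6 = 7 - 6 = 1)
s(J) = 5
w = 2 (w = -(-28 - 1*(-22))/3 = -(-28 + 22)/3 = -⅓*(-6) = 2)
H(T) = -80 (H(T) = 5*(-16) = -80)
K(v(-4))*H(w) = 1*(-80) = -80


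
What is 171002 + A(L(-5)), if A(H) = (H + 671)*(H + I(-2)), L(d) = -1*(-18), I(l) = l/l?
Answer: 184093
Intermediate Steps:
I(l) = 1
L(d) = 18
A(H) = (1 + H)*(671 + H) (A(H) = (H + 671)*(H + 1) = (671 + H)*(1 + H) = (1 + H)*(671 + H))
171002 + A(L(-5)) = 171002 + (671 + 18² + 672*18) = 171002 + (671 + 324 + 12096) = 171002 + 13091 = 184093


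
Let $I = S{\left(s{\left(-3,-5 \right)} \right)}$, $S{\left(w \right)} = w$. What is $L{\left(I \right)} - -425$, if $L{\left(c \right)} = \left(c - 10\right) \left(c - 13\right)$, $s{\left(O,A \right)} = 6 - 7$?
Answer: $579$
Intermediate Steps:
$s{\left(O,A \right)} = -1$ ($s{\left(O,A \right)} = 6 - 7 = -1$)
$I = -1$
$L{\left(c \right)} = \left(-13 + c\right) \left(-10 + c\right)$ ($L{\left(c \right)} = \left(-10 + c\right) \left(-13 + c\right) = \left(-13 + c\right) \left(-10 + c\right)$)
$L{\left(I \right)} - -425 = \left(130 + \left(-1\right)^{2} - -23\right) - -425 = \left(130 + 1 + 23\right) + 425 = 154 + 425 = 579$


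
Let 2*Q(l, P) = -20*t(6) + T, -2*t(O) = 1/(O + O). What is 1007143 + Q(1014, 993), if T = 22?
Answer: 12085853/12 ≈ 1.0072e+6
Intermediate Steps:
t(O) = -1/(4*O) (t(O) = -1/(2*(O + O)) = -1/(2*O)/2 = -1/(4*O))
Q(l, P) = 137/12 (Q(l, P) = (-(-5)/6 + 22)/2 = (-20*(-1/24) + 22)/2 = (⅚ + 22)/2 = (½)*(137/6) = 137/12)
1007143 + Q(1014, 993) = 1007143 + 137/12 = 12085853/12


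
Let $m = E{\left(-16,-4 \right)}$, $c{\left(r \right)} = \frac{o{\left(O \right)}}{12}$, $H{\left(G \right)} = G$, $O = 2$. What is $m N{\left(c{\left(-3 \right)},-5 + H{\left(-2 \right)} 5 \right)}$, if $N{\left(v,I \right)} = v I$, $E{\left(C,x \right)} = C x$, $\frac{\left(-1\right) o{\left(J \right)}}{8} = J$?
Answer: $1280$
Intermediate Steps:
$o{\left(J \right)} = - 8 J$
$c{\left(r \right)} = - \frac{4}{3}$ ($c{\left(r \right)} = \frac{\left(-8\right) 2}{12} = \left(-16\right) \frac{1}{12} = - \frac{4}{3}$)
$N{\left(v,I \right)} = I v$
$m = 64$ ($m = \left(-16\right) \left(-4\right) = 64$)
$m N{\left(c{\left(-3 \right)},-5 + H{\left(-2 \right)} 5 \right)} = 64 \left(-5 - 10\right) \left(- \frac{4}{3}\right) = 64 \left(\left(-15\right) \left(- \frac{4}{3}\right)\right) = 64 \cdot 20 = 1280$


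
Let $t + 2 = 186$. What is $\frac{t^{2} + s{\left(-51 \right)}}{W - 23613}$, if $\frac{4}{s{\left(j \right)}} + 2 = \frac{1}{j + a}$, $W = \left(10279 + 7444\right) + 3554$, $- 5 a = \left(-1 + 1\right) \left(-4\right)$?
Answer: $- \frac{871741}{60152} \approx -14.492$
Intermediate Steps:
$t = 184$ ($t = -2 + 186 = 184$)
$a = 0$ ($a = - \frac{\left(-1 + 1\right) \left(-4\right)}{5} = - \frac{0 \left(-4\right)}{5} = \left(- \frac{1}{5}\right) 0 = 0$)
$W = 21277$ ($W = 17723 + 3554 = 21277$)
$s{\left(j \right)} = \frac{4}{-2 + \frac{1}{j}}$ ($s{\left(j \right)} = \frac{4}{-2 + \frac{1}{j + 0}} = \frac{4}{-2 + \frac{1}{j}}$)
$\frac{t^{2} + s{\left(-51 \right)}}{W - 23613} = \frac{184^{2} - - \frac{204}{-1 + 2 \left(-51\right)}}{21277 - 23613} = \frac{33856 - - \frac{204}{-1 - 102}}{-2336} = \left(33856 - - \frac{204}{-103}\right) \left(- \frac{1}{2336}\right) = \left(33856 - \left(-204\right) \left(- \frac{1}{103}\right)\right) \left(- \frac{1}{2336}\right) = \left(33856 - \frac{204}{103}\right) \left(- \frac{1}{2336}\right) = \frac{3486964}{103} \left(- \frac{1}{2336}\right) = - \frac{871741}{60152}$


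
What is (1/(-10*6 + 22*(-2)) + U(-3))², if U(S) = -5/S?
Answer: 267289/97344 ≈ 2.7458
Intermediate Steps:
(1/(-10*6 + 22*(-2)) + U(-3))² = (1/(-10*6 + 22*(-2)) - 5/(-3))² = (1/(-60 - 44) - 5*(-⅓))² = (1/(-104) + 5/3)² = (-1/104 + 5/3)² = (517/312)² = 267289/97344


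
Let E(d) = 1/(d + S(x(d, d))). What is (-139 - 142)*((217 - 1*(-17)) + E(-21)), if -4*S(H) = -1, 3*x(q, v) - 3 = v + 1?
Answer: -5456458/83 ≈ -65741.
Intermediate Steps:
x(q, v) = 4/3 + v/3 (x(q, v) = 1 + (v + 1)/3 = 1 + (1 + v)/3 = 1 + (1/3 + v/3) = 4/3 + v/3)
S(H) = 1/4 (S(H) = -1/4*(-1) = 1/4)
E(d) = 1/(1/4 + d) (E(d) = 1/(d + 1/4) = 1/(1/4 + d))
(-139 - 142)*((217 - 1*(-17)) + E(-21)) = (-139 - 142)*((217 - 1*(-17)) + 4/(1 + 4*(-21))) = -281*((217 + 17) + 4/(1 - 84)) = -281*(234 + 4/(-83)) = -281*(234 + 4*(-1/83)) = -281*(234 - 4/83) = -281*19418/83 = -5456458/83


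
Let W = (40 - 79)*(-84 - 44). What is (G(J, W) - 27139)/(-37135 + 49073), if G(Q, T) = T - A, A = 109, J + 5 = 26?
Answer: -11128/5969 ≈ -1.8643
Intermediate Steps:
J = 21 (J = -5 + 26 = 21)
W = 4992 (W = -39*(-128) = 4992)
G(Q, T) = -109 + T (G(Q, T) = T - 1*109 = T - 109 = -109 + T)
(G(J, W) - 27139)/(-37135 + 49073) = ((-109 + 4992) - 27139)/(-37135 + 49073) = (4883 - 27139)/11938 = -22256*1/11938 = -11128/5969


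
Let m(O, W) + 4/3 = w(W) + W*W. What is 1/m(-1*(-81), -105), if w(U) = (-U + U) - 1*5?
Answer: 3/33056 ≈ 9.0755e-5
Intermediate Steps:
w(U) = -5 (w(U) = 0 - 5 = -5)
m(O, W) = -19/3 + W² (m(O, W) = -4/3 + (-5 + W*W) = -4/3 + (-5 + W²) = -19/3 + W²)
1/m(-1*(-81), -105) = 1/(-19/3 + (-105)²) = 1/(-19/3 + 11025) = 1/(33056/3) = 3/33056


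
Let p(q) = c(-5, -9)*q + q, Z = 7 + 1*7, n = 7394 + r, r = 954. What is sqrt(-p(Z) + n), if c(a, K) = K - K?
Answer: 3*sqrt(926) ≈ 91.291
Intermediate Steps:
c(a, K) = 0
n = 8348 (n = 7394 + 954 = 8348)
Z = 14 (Z = 7 + 7 = 14)
p(q) = q (p(q) = 0*q + q = 0 + q = q)
sqrt(-p(Z) + n) = sqrt(-1*14 + 8348) = sqrt(-14 + 8348) = sqrt(8334) = 3*sqrt(926)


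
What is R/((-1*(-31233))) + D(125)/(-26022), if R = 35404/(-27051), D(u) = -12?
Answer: 1536220618/3664261400571 ≈ 0.00041924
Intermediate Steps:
R = -35404/27051 (R = 35404*(-1/27051) = -35404/27051 ≈ -1.3088)
R/((-1*(-31233))) + D(125)/(-26022) = -35404/(27051*((-1*(-31233)))) - 12/(-26022) = -35404/27051/31233 - 12*(-1/26022) = -35404/27051*1/31233 + 2/4337 = -35404/844883883 + 2/4337 = 1536220618/3664261400571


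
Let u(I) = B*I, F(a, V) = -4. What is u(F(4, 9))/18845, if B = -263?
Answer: 1052/18845 ≈ 0.055824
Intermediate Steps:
u(I) = -263*I
u(F(4, 9))/18845 = -263*(-4)/18845 = 1052*(1/18845) = 1052/18845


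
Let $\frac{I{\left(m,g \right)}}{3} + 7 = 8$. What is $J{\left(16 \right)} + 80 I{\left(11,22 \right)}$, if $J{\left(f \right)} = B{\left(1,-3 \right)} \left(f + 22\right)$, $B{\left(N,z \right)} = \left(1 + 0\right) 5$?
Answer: $430$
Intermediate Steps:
$B{\left(N,z \right)} = 5$ ($B{\left(N,z \right)} = 1 \cdot 5 = 5$)
$I{\left(m,g \right)} = 3$ ($I{\left(m,g \right)} = -21 + 3 \cdot 8 = -21 + 24 = 3$)
$J{\left(f \right)} = 110 + 5 f$ ($J{\left(f \right)} = 5 \left(f + 22\right) = 5 \left(22 + f\right) = 110 + 5 f$)
$J{\left(16 \right)} + 80 I{\left(11,22 \right)} = \left(110 + 5 \cdot 16\right) + 80 \cdot 3 = \left(110 + 80\right) + 240 = 190 + 240 = 430$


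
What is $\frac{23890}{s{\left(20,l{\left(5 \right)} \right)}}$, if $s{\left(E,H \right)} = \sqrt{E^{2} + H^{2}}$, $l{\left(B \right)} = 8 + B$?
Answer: $\frac{23890 \sqrt{569}}{569} \approx 1001.5$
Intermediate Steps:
$\frac{23890}{s{\left(20,l{\left(5 \right)} \right)}} = \frac{23890}{\sqrt{20^{2} + \left(8 + 5\right)^{2}}} = \frac{23890}{\sqrt{400 + 13^{2}}} = \frac{23890}{\sqrt{400 + 169}} = \frac{23890}{\sqrt{569}} = 23890 \frac{\sqrt{569}}{569} = \frac{23890 \sqrt{569}}{569}$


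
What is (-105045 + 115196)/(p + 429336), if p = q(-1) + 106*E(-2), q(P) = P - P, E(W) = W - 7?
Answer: 10151/428382 ≈ 0.023696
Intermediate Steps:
E(W) = -7 + W
q(P) = 0
p = -954 (p = 0 + 106*(-7 - 2) = 0 + 106*(-9) = 0 - 954 = -954)
(-105045 + 115196)/(p + 429336) = (-105045 + 115196)/(-954 + 429336) = 10151/428382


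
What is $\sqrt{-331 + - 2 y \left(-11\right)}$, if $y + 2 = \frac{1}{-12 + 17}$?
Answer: $\frac{i \sqrt{9265}}{5} \approx 19.251 i$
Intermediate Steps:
$y = - \frac{9}{5}$ ($y = -2 + \frac{1}{-12 + 17} = -2 + \frac{1}{5} = - \frac{9}{5} \approx -1.8$)
$\sqrt{-331 + - 2 y \left(-11\right)} = \sqrt{-331 + \left(-2\right) \left(- \frac{9}{5}\right) \left(-11\right)} = \sqrt{-331 + \frac{18}{5} \left(-11\right)} = \sqrt{-331 - \frac{198}{5}} = \sqrt{- \frac{1853}{5}} = \frac{i \sqrt{9265}}{5}$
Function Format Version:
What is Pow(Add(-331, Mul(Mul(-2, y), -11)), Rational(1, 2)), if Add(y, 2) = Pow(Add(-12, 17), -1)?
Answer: Mul(Rational(1, 5), I, Pow(9265, Rational(1, 2))) ≈ Mul(19.251, I)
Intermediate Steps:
y = Rational(-9, 5) (y = Add(-2, Pow(Add(-12, 17), -1)) = Add(-2, Pow(5, -1)) = Add(-2, Rational(1, 5)) = Rational(-9, 5) ≈ -1.8000)
Pow(Add(-331, Mul(Mul(-2, y), -11)), Rational(1, 2)) = Pow(Add(-331, Mul(Mul(-2, Rational(-9, 5)), -11)), Rational(1, 2)) = Pow(Add(-331, Mul(Rational(18, 5), -11)), Rational(1, 2)) = Pow(Add(-331, Rational(-198, 5)), Rational(1, 2)) = Pow(Rational(-1853, 5), Rational(1, 2)) = Mul(Rational(1, 5), I, Pow(9265, Rational(1, 2)))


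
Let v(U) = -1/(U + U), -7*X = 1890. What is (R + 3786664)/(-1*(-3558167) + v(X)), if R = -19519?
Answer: 2034258300/1921410181 ≈ 1.0587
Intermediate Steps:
X = -270 (X = -⅐*1890 = -270)
v(U) = -1/(2*U)
(R + 3786664)/(-1*(-3558167) + v(X)) = (-19519 + 3786664)/(-1*(-3558167) - ½/(-270)) = 3767145/(3558167 - ½*(-1/270)) = 3767145/(3558167 + 1/540) = 3767145/(1921410181/540) = 3767145*(540/1921410181) = 2034258300/1921410181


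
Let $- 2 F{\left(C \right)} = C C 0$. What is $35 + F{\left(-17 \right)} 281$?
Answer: $35$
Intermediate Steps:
$F{\left(C \right)} = 0$ ($F{\left(C \right)} = - \frac{C C 0}{2} = - \frac{C^{2} \cdot 0}{2} = \left(- \frac{1}{2}\right) 0 = 0$)
$35 + F{\left(-17 \right)} 281 = 35 + 0 \cdot 281 = 35 + 0 = 35$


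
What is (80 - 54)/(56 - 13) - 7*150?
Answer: -45124/43 ≈ -1049.4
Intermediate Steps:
(80 - 54)/(56 - 13) - 7*150 = 26/43 - 1050 = -45124/43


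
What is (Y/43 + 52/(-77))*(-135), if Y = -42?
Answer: 738450/3311 ≈ 223.03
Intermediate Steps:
(Y/43 + 52/(-77))*(-135) = (-42/43 + 52/(-77))*(-135) = (-42*1/43 + 52*(-1/77))*(-135) = (-42/43 - 52/77)*(-135) = -5470/3311*(-135) = 738450/3311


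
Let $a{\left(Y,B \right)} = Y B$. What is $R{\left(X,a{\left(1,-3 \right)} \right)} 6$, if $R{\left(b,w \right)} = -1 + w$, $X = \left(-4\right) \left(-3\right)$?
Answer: $-24$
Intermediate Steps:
$X = 12$
$a{\left(Y,B \right)} = B Y$
$R{\left(X,a{\left(1,-3 \right)} \right)} 6 = \left(-1 - 3\right) 6 = \left(-4\right) 6 = -24$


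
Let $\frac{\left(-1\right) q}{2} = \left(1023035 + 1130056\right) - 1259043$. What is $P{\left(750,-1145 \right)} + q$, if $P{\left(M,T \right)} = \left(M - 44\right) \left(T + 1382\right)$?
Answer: $-1620774$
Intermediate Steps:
$P{\left(M,T \right)} = \left(-44 + M\right) \left(1382 + T\right)$
$q = -1788096$ ($q = - 2 \left(\left(1023035 + 1130056\right) - 1259043\right) = - 2 \left(2153091 - 1259043\right) = \left(-2\right) 894048 = -1788096$)
$P{\left(750,-1145 \right)} + q = \left(-60808 - -50380 + 1382 \cdot 750 + 750 \left(-1145\right)\right) - 1788096 = \left(-60808 + 50380 + 1036500 - 858750\right) - 1788096 = 167322 - 1788096 = -1620774$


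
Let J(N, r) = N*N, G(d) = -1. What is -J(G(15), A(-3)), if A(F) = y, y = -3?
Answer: -1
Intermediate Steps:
A(F) = -3
J(N, r) = N²
-J(G(15), A(-3)) = -1*(-1)² = -1*1 = -1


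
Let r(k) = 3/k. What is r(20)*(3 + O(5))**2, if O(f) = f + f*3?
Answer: 1587/20 ≈ 79.350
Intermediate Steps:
O(f) = 4*f (O(f) = f + 3*f = 4*f)
r(20)*(3 + O(5))**2 = (3/20)*(3 + 4*5)**2 = (3*(1/20))*(3 + 20)**2 = (3/20)*23**2 = (3/20)*529 = 1587/20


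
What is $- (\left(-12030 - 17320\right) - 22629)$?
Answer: $51979$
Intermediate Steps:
$- (\left(-12030 - 17320\right) - 22629) = - (-29350 - 22629) = \left(-1\right) \left(-51979\right) = 51979$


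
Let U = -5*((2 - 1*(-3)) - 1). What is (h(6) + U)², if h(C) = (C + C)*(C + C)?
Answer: 15376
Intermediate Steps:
h(C) = 4*C² (h(C) = (2*C)*(2*C) = 4*C²)
U = -20 (U = -5*((2 + 3) - 1) = -5*(5 - 1) = -5*4 = -20)
(h(6) + U)² = (4*6² - 20)² = (4*36 - 20)² = (144 - 20)² = 124² = 15376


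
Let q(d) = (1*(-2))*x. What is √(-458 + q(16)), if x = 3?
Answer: 4*I*√29 ≈ 21.541*I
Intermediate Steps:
q(d) = -6 (q(d) = (1*(-2))*3 = -2*3 = -6)
√(-458 + q(16)) = √(-458 - 6) = √(-464) = 4*I*√29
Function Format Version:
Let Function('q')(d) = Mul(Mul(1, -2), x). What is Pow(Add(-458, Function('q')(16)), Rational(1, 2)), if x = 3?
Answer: Mul(4, I, Pow(29, Rational(1, 2))) ≈ Mul(21.541, I)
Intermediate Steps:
Function('q')(d) = -6 (Function('q')(d) = Mul(Mul(1, -2), 3) = Mul(-2, 3) = -6)
Pow(Add(-458, Function('q')(16)), Rational(1, 2)) = Pow(Add(-458, -6), Rational(1, 2)) = Pow(-464, Rational(1, 2)) = Mul(4, I, Pow(29, Rational(1, 2)))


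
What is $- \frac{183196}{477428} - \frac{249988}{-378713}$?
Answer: $\frac{12493141029}{45202047541} \approx 0.27638$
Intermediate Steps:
$- \frac{183196}{477428} - \frac{249988}{-378713} = \left(-183196\right) \frac{1}{477428} - - \frac{249988}{378713} = - \frac{45799}{119357} + \frac{249988}{378713} = \frac{12493141029}{45202047541}$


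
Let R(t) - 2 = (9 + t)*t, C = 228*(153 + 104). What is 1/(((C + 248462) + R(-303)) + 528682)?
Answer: 1/924824 ≈ 1.0813e-6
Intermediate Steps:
C = 58596 (C = 228*257 = 58596)
R(t) = 2 + t*(9 + t) (R(t) = 2 + (9 + t)*t = 2 + t*(9 + t))
1/(((C + 248462) + R(-303)) + 528682) = 1/(((58596 + 248462) + (2 + (-303)² + 9*(-303))) + 528682) = 1/((307058 + (2 + 91809 - 2727)) + 528682) = 1/((307058 + 89084) + 528682) = 1/(396142 + 528682) = 1/924824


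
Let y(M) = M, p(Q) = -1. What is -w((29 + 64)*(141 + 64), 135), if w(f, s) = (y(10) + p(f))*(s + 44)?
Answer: -1611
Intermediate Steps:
w(f, s) = 396 + 9*s (w(f, s) = (10 - 1)*(s + 44) = 9*(44 + s) = 396 + 9*s)
-w((29 + 64)*(141 + 64), 135) = -(396 + 9*135) = -(396 + 1215) = -1*1611 = -1611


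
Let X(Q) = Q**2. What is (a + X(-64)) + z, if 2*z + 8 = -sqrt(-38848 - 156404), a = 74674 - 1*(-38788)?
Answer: 117554 - I*sqrt(48813) ≈ 1.1755e+5 - 220.94*I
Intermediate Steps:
a = 113462 (a = 74674 + 38788 = 113462)
z = -4 - I*sqrt(48813) (z = -4 + (-sqrt(-38848 - 156404))/2 = -4 + (-sqrt(-195252))/2 = -4 + (-2*I*sqrt(48813))/2 = -4 - I*sqrt(48813) ≈ -4.0 - 220.94*I)
(a + X(-64)) + z = (113462 + (-64)**2) + (-4 - I*sqrt(48813)) = (113462 + 4096) + (-4 - I*sqrt(48813)) = 117558 + (-4 - I*sqrt(48813)) = 117554 - I*sqrt(48813)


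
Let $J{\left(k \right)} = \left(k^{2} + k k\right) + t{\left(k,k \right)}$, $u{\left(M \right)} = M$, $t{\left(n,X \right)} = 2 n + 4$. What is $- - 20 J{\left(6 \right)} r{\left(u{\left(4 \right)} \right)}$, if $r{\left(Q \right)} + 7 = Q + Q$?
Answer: $1760$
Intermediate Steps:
$t{\left(n,X \right)} = 4 + 2 n$
$J{\left(k \right)} = 4 + 2 k + 2 k^{2}$ ($J{\left(k \right)} = \left(k^{2} + k k\right) + \left(4 + 2 k\right) = \left(k^{2} + k^{2}\right) + \left(4 + 2 k\right) = 2 k^{2} + \left(4 + 2 k\right) = 4 + 2 k + 2 k^{2}$)
$r{\left(Q \right)} = -7 + 2 Q$ ($r{\left(Q \right)} = -7 + \left(Q + Q\right) = -7 + 2 Q$)
$- - 20 J{\left(6 \right)} r{\left(u{\left(4 \right)} \right)} = - - 20 \left(4 + 2 \cdot 6 + 2 \cdot 6^{2}\right) \left(-7 + 2 \cdot 4\right) = - - 20 \left(4 + 12 + 2 \cdot 36\right) \left(-7 + 8\right) = - - 20 \left(4 + 12 + 72\right) 1 = - \left(-20\right) 88 \cdot 1 = - \left(-1760\right) 1 = \left(-1\right) \left(-1760\right) = 1760$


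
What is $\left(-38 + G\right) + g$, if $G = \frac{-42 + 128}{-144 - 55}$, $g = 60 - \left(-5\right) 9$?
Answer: $\frac{13247}{199} \approx 66.568$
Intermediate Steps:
$g = 105$ ($g = 60 - -45 = 60 + 45 = 105$)
$G = - \frac{86}{199}$ ($G = \frac{86}{-199} = 86 \left(- \frac{1}{199}\right) = - \frac{86}{199} \approx -0.43216$)
$\left(-38 + G\right) + g = \left(-38 - \frac{86}{199}\right) + 105 = - \frac{7648}{199} + 105 = \frac{13247}{199}$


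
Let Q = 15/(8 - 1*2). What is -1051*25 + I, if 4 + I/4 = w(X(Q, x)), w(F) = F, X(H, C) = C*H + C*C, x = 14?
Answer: -25367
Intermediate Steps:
Q = 5/2 (Q = 15/(8 - 2) = 15/6 = 15*(⅙) = 5/2 ≈ 2.5000)
X(H, C) = C² + C*H (X(H, C) = C*H + C² = C² + C*H)
I = 908 (I = -16 + 4*(14*(14 + 5/2)) = -16 + 4*(14*(33/2)) = -16 + 4*231 = -16 + 924 = 908)
-1051*25 + I = -1051*25 + 908 = -26275 + 908 = -25367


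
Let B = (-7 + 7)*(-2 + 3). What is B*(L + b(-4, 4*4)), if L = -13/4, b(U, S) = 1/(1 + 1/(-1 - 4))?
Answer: 0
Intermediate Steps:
B = 0 (B = 0*1 = 0)
b(U, S) = 5/4 (b(U, S) = 1/(1 + 1/(-5)) = 1/(1 - ⅕) = 1/(⅘) = 5/4)
L = -13/4 (L = -13*¼ = -13/4 ≈ -3.2500)
B*(L + b(-4, 4*4)) = 0*(-13/4 + 5/4) = 0*(-2) = 0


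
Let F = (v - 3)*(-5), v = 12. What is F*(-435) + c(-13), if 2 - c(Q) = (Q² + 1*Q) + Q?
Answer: 19434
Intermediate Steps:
c(Q) = 2 - Q² - 2*Q (c(Q) = 2 - ((Q² + 1*Q) + Q) = 2 - ((Q² + Q) + Q) = 2 - ((Q + Q²) + Q) = 2 - (Q² + 2*Q) = 2 + (-Q² - 2*Q) = 2 - Q² - 2*Q)
F = -45 (F = (12 - 3)*(-5) = 9*(-5) = -45)
F*(-435) + c(-13) = -45*(-435) + (2 - 1*(-13)² - 2*(-13)) = 19575 + (2 - 1*169 + 26) = 19575 + (2 - 169 + 26) = 19575 - 141 = 19434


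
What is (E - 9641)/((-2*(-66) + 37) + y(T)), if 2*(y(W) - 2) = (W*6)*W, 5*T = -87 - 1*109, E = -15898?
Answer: -212825/39841 ≈ -5.3419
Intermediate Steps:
T = -196/5 (T = (-87 - 1*109)/5 = (-87 - 109)/5 = (⅕)*(-196) = -196/5 ≈ -39.200)
y(W) = 2 + 3*W² (y(W) = 2 + ((W*6)*W)/2 = 2 + ((6*W)*W)/2 = 2 + (6*W²)/2 = 2 + 3*W²)
(E - 9641)/((-2*(-66) + 37) + y(T)) = (-15898 - 9641)/((-2*(-66) + 37) + (2 + 3*(-196/5)²)) = -25539/((132 + 37) + (2 + 3*(38416/25))) = -25539/(169 + (2 + 115248/25)) = -25539/(169 + 115298/25) = -25539/119523/25 = -25539*25/119523 = -212825/39841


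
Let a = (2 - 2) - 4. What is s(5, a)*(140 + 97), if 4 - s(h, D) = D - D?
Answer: 948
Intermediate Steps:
a = -4 (a = 0 - 4 = -4)
s(h, D) = 4 (s(h, D) = 4 - (D - D) = 4 - 1*0 = 4 + 0 = 4)
s(5, a)*(140 + 97) = 4*(140 + 97) = 4*237 = 948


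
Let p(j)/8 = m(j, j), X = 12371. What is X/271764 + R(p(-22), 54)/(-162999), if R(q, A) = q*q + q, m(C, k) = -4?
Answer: 194096749/4921917804 ≈ 0.039435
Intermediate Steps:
p(j) = -32 (p(j) = 8*(-4) = -32)
R(q, A) = q + q² (R(q, A) = q² + q = q + q²)
X/271764 + R(p(-22), 54)/(-162999) = 12371/271764 - 32*(1 - 32)/(-162999) = 12371*(1/271764) - 32*(-31)*(-1/162999) = 12371/271764 + 992*(-1/162999) = 12371/271764 - 992/162999 = 194096749/4921917804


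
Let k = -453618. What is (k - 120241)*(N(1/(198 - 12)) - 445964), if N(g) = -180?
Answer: 256023749696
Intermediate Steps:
(k - 120241)*(N(1/(198 - 12)) - 445964) = (-453618 - 120241)*(-180 - 445964) = -573859*(-446144) = 256023749696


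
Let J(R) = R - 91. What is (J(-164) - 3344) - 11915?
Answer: -15514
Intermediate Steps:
J(R) = -91 + R
(J(-164) - 3344) - 11915 = ((-91 - 164) - 3344) - 11915 = (-255 - 3344) - 11915 = -3599 - 11915 = -15514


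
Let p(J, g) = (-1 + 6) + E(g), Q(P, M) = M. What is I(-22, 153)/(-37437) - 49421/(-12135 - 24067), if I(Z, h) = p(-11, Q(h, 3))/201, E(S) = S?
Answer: 371884679761/272414149074 ≈ 1.3651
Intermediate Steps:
p(J, g) = 5 + g (p(J, g) = (-1 + 6) + g = 5 + g)
I(Z, h) = 8/201 (I(Z, h) = (5 + 3)/201 = 8*(1/201) = 8/201)
I(-22, 153)/(-37437) - 49421/(-12135 - 24067) = (8/201)/(-37437) - 49421/(-12135 - 24067) = (8/201)*(-1/37437) - 49421/(-36202) = -8/7524837 - 49421*(-1/36202) = -8/7524837 + 49421/36202 = 371884679761/272414149074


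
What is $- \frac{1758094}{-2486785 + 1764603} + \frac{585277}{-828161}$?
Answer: $\frac{516654185360}{299041483651} \approx 1.7277$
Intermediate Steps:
$- \frac{1758094}{-2486785 + 1764603} + \frac{585277}{-828161} = - \frac{1758094}{-722182} + 585277 \left(- \frac{1}{828161}\right) = \left(-1758094\right) \left(- \frac{1}{722182}\right) - \frac{585277}{828161} = \frac{879047}{361091} - \frac{585277}{828161} = \frac{516654185360}{299041483651}$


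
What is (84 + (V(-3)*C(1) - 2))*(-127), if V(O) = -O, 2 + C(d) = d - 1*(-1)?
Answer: -10414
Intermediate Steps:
C(d) = -1 + d (C(d) = -2 + (d - 1*(-1)) = -2 + (d + 1) = -2 + (1 + d) = -1 + d)
(84 + (V(-3)*C(1) - 2))*(-127) = (84 + ((-1*(-3))*(-1 + 1) - 2))*(-127) = (84 + (3*0 - 2))*(-127) = (84 + (0 - 2))*(-127) = (84 - 2)*(-127) = 82*(-127) = -10414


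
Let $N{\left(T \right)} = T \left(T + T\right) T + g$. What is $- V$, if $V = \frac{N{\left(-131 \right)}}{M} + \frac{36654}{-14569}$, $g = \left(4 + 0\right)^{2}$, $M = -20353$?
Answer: $- \frac{64758623592}{296522857} \approx -218.39$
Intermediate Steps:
$g = 16$ ($g = 4^{2} = 16$)
$N{\left(T \right)} = 16 + 2 T^{3}$ ($N{\left(T \right)} = T \left(T + T\right) T + 16 = T 2 T T + 16 = T 2 T^{2} + 16 = 2 T^{3} + 16 = 16 + 2 T^{3}$)
$V = \frac{64758623592}{296522857}$ ($V = \frac{16 + 2 \left(-131\right)^{3}}{-20353} + \frac{36654}{-14569} = \left(16 + 2 \left(-2248091\right)\right) \left(- \frac{1}{20353}\right) + 36654 \left(- \frac{1}{14569}\right) = \left(16 - 4496182\right) \left(- \frac{1}{20353}\right) - \frac{36654}{14569} = \left(-4496166\right) \left(- \frac{1}{20353}\right) - \frac{36654}{14569} = \frac{4496166}{20353} - \frac{36654}{14569} = \frac{64758623592}{296522857} \approx 218.39$)
$- V = \left(-1\right) \frac{64758623592}{296522857} = - \frac{64758623592}{296522857}$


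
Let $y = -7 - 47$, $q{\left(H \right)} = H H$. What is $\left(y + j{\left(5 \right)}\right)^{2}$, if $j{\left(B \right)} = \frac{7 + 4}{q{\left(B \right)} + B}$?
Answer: $\frac{2588881}{900} \approx 2876.5$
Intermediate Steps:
$q{\left(H \right)} = H^{2}$
$j{\left(B \right)} = \frac{11}{B + B^{2}}$ ($j{\left(B \right)} = \frac{7 + 4}{B^{2} + B} = \frac{11}{B + B^{2}}$)
$y = -54$ ($y = -7 - 47 = -54$)
$\left(y + j{\left(5 \right)}\right)^{2} = \left(-54 + \frac{11}{5 \left(1 + 5\right)}\right)^{2} = \left(-54 + 11 \cdot \frac{1}{5} \cdot \frac{1}{6}\right)^{2} = \left(-54 + \frac{11}{30}\right)^{2} = \left(- \frac{1609}{30}\right)^{2} = \frac{2588881}{900}$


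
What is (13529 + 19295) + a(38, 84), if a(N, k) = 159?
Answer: 32983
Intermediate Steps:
(13529 + 19295) + a(38, 84) = (13529 + 19295) + 159 = 32824 + 159 = 32983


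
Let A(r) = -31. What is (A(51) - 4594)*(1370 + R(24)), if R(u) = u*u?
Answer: -9000250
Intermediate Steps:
R(u) = u²
(A(51) - 4594)*(1370 + R(24)) = (-31 - 4594)*(1370 + 24²) = -4625*(1370 + 576) = -4625*1946 = -9000250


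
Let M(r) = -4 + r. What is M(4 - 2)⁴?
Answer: 16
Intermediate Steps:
M(4 - 2)⁴ = (-4 + (4 - 2))⁴ = (-4 + 2)⁴ = (-2)⁴ = 16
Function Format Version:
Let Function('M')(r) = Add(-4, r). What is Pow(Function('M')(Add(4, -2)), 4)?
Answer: 16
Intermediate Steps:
Pow(Function('M')(Add(4, -2)), 4) = Pow(Add(-4, Add(4, -2)), 4) = Pow(Add(-4, 2), 4) = Pow(-2, 4) = 16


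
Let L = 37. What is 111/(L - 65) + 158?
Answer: 4313/28 ≈ 154.04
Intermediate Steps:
111/(L - 65) + 158 = 111/(37 - 65) + 158 = 111/(-28) + 158 = 111*(-1/28) + 158 = -111/28 + 158 = 4313/28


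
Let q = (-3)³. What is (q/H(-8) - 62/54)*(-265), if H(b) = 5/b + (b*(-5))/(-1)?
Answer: 224879/1755 ≈ 128.14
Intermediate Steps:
q = -27
H(b) = 5*b + 5/b (H(b) = 5/b - 5*b*(-1) = 5/b + 5*b = 5*b + 5/b)
(q/H(-8) - 62/54)*(-265) = (-27/(5*(-8) + 5/(-8)) - 62/54)*(-265) = (-27/(-40 + 5*(-⅛)) - 62*1/54)*(-265) = (-27/(-40 - 5/8) - 31/27)*(-265) = (-27/(-325/8) - 31/27)*(-265) = (-27*(-8/325) - 31/27)*(-265) = (216/325 - 31/27)*(-265) = -4243/8775*(-265) = 224879/1755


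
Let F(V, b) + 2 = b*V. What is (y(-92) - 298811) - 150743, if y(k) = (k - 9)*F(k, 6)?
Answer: -393600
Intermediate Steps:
F(V, b) = -2 + V*b (F(V, b) = -2 + b*V = -2 + V*b)
y(k) = (-9 + k)*(-2 + 6*k) (y(k) = (k - 9)*(-2 + k*6) = (-9 + k)*(-2 + 6*k))
(y(-92) - 298811) - 150743 = (2*(-1 + 3*(-92))*(-9 - 92) - 298811) - 150743 = (2*(-1 - 276)*(-101) - 298811) - 150743 = (2*(-277)*(-101) - 298811) - 150743 = (55954 - 298811) - 150743 = -242857 - 150743 = -393600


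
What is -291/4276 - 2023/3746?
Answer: -4870217/8008948 ≈ -0.60810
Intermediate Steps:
-291/4276 - 2023/3746 = -4870217/8008948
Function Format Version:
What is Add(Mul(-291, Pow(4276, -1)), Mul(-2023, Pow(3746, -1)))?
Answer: Rational(-4870217, 8008948) ≈ -0.60810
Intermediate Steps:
Add(Mul(-291, Pow(4276, -1)), Mul(-2023, Pow(3746, -1))) = Add(Mul(-291, Rational(1, 4276)), Mul(-2023, Rational(1, 3746))) = Add(Rational(-291, 4276), Rational(-2023, 3746)) = Rational(-4870217, 8008948)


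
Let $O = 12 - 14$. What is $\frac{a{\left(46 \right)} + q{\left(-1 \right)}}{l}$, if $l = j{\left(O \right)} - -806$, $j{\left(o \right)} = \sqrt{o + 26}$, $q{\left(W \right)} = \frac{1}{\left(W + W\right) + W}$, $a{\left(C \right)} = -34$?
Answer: $- \frac{41509}{974418} + \frac{103 \sqrt{6}}{974418} \approx -0.04234$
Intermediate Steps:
$q{\left(W \right)} = \frac{1}{3 W}$ ($q{\left(W \right)} = \frac{1}{2 W + W} = \frac{1}{3 W}$)
$O = -2$
$j{\left(o \right)} = \sqrt{26 + o}$
$l = 806 + 2 \sqrt{6}$ ($l = \sqrt{26 - 2} - -806 = \sqrt{24} + 806 = 2 \sqrt{6} + 806 = 806 + 2 \sqrt{6} \approx 810.9$)
$\frac{a{\left(46 \right)} + q{\left(-1 \right)}}{l} = \frac{-34 + \frac{1}{3 \left(-1\right)}}{806 + 2 \sqrt{6}} = \frac{-34 + \frac{1}{3} \left(-1\right)}{806 + 2 \sqrt{6}} = \frac{-34 - \frac{1}{3}}{806 + 2 \sqrt{6}} = - \frac{103}{3 \left(806 + 2 \sqrt{6}\right)}$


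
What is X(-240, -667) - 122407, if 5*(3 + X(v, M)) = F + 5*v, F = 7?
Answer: -613243/5 ≈ -1.2265e+5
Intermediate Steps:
X(v, M) = -8/5 + v (X(v, M) = -3 + (7 + 5*v)/5 = -3 + (7/5 + v) = -8/5 + v)
X(-240, -667) - 122407 = (-8/5 - 240) - 122407 = -1208/5 - 122407 = -613243/5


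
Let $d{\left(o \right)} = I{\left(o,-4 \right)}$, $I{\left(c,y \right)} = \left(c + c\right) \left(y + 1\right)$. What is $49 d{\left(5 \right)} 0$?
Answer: $0$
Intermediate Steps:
$I{\left(c,y \right)} = 2 c \left(1 + y\right)$
$d{\left(o \right)} = - 6 o$ ($d{\left(o \right)} = 2 o \left(1 - 4\right) = 2 o \left(-3\right) = - 6 o$)
$49 d{\left(5 \right)} 0 = 49 \left(\left(-6\right) 5\right) 0 = 49 \left(-30\right) 0 = \left(-1470\right) 0 = 0$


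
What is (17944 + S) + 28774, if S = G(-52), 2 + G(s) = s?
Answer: 46664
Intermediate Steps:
G(s) = -2 + s
S = -54 (S = -2 - 52 = -54)
(17944 + S) + 28774 = (17944 - 54) + 28774 = 17890 + 28774 = 46664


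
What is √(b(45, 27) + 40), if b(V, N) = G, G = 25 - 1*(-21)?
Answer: √86 ≈ 9.2736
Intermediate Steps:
G = 46 (G = 25 + 21 = 46)
b(V, N) = 46
√(b(45, 27) + 40) = √(46 + 40) = √86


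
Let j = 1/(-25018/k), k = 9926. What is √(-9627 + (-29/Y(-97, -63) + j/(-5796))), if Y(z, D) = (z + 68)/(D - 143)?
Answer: 11*I*√242160900915269/1726242 ≈ 99.161*I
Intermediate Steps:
j = -709/1787 (j = 1/(-25018/9926) = 1/(-25018*1/9926) = 1/(-1787/709) = -709/1787 ≈ -0.39675)
Y(z, D) = (68 + z)/(-143 + D)
√(-9627 + (-29/Y(-97, -63) + j/(-5796))) = √(-9627 + (-29*(-143 - 63)/(68 - 97) - 709/1787/(-5796))) = √(-9627 + (-29/(-29/(-206)) - 709/1787*(-1/5796))) = √(-9627 + (-29/((-1/206*(-29))) + 709/10357452)) = √(-9627 + (-29/29/206 + 709/10357452)) = √(-9627 + (-29*206/29 + 709/10357452)) = √(-9627 + (-206 + 709/10357452)) = √(-9627 - 2133634403/10357452) = √(-101844824807/10357452) = 11*I*√242160900915269/1726242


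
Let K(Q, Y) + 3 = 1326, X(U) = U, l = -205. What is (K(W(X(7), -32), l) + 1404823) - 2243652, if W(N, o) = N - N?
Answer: -837506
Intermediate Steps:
W(N, o) = 0
K(Q, Y) = 1323 (K(Q, Y) = -3 + 1326 = 1323)
(K(W(X(7), -32), l) + 1404823) - 2243652 = (1323 + 1404823) - 2243652 = 1406146 - 2243652 = -837506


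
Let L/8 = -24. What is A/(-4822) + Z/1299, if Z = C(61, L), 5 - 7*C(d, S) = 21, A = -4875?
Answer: 44251223/43846446 ≈ 1.0092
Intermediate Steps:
L = -192 (L = 8*(-24) = -192)
C(d, S) = -16/7 (C(d, S) = 5/7 - ⅐*21 = 5/7 - 3 = -16/7)
Z = -16/7 ≈ -2.2857
A/(-4822) + Z/1299 = -4875/(-4822) - 16/7/1299 = -4875*(-1/4822) - 16/7*1/1299 = 4875/4822 - 16/9093 = 44251223/43846446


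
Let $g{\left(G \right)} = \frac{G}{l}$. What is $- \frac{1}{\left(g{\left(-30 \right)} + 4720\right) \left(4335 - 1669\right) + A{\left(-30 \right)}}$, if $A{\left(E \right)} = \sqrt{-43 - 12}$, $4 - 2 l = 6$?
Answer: $\frac{i}{\sqrt{55} - 12663500 i} \approx -7.8967 \cdot 10^{-8} + 4.6246 \cdot 10^{-14} i$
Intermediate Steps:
$l = -1$ ($l = 2 - 3 = -1$)
$g{\left(G \right)} = - G$ ($g{\left(G \right)} = \frac{G}{-1} = G \left(-1\right) = - G$)
$A{\left(E \right)} = i \sqrt{55}$ ($A{\left(E \right)} = \sqrt{-55} = i \sqrt{55}$)
$- \frac{1}{\left(g{\left(-30 \right)} + 4720\right) \left(4335 - 1669\right) + A{\left(-30 \right)}} = - \frac{1}{\left(\left(-1\right) \left(-30\right) + 4720\right) \left(4335 - 1669\right) + i \sqrt{55}} = - \frac{1}{\left(30 + 4720\right) 2666 + i \sqrt{55}} = - \frac{1}{4750 \cdot 2666 + i \sqrt{55}} = - \frac{1}{12663500 + i \sqrt{55}}$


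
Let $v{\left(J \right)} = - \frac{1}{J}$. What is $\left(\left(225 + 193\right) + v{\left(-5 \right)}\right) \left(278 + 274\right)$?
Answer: $\frac{1154232}{5} \approx 2.3085 \cdot 10^{5}$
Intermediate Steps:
$\left(\left(225 + 193\right) + v{\left(-5 \right)}\right) \left(278 + 274\right) = \left(\left(225 + 193\right) - \frac{1}{-5}\right) \left(278 + 274\right) = \left(418 - - \frac{1}{5}\right) 552 = \left(418 + \frac{1}{5}\right) 552 = \frac{2091}{5} \cdot 552 = \frac{1154232}{5}$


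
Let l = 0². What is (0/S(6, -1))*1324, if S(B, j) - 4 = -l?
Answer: 0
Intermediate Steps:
l = 0
S(B, j) = 4 (S(B, j) = 4 - 1*0 = 4 + 0 = 4)
(0/S(6, -1))*1324 = (0/4)*1324 = (0*(¼))*1324 = 0*1324 = 0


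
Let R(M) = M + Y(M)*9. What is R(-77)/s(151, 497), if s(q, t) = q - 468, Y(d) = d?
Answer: 770/317 ≈ 2.4290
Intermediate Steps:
s(q, t) = -468 + q
R(M) = 10*M (R(M) = M + M*9 = M + 9*M = 10*M)
R(-77)/s(151, 497) = (10*(-77))/(-468 + 151) = -770/(-317) = -770*(-1/317) = 770/317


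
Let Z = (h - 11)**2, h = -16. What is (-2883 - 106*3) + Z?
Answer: -2472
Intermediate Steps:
Z = 729 (Z = (-16 - 11)**2 = (-27)**2 = 729)
(-2883 - 106*3) + Z = (-2883 - 106*3) + 729 = (-2883 - 318) + 729 = -3201 + 729 = -2472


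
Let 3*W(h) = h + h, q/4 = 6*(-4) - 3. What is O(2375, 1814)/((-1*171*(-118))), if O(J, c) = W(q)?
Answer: -4/1121 ≈ -0.0035682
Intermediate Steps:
q = -108 (q = 4*(6*(-4) - 3) = 4*(-24 - 3) = 4*(-27) = -108)
W(h) = 2*h/3 (W(h) = (h + h)/3 = (2*h)/3 = 2*h/3)
O(J, c) = -72 (O(J, c) = (⅔)*(-108) = -72)
O(2375, 1814)/((-1*171*(-118))) = -72/(-1*171*(-118)) = -72/((-171*(-118))) = -72/20178 = -72*1/20178 = -4/1121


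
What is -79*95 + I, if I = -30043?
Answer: -37548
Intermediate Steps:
-79*95 + I = -79*95 - 30043 = -7505 - 30043 = -37548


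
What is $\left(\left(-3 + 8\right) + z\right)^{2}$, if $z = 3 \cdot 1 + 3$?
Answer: $121$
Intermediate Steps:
$z = 6$ ($z = 3 + 3 = 6$)
$\left(\left(-3 + 8\right) + z\right)^{2} = \left(\left(-3 + 8\right) + 6\right)^{2} = \left(5 + 6\right)^{2} = 11^{2} = 121$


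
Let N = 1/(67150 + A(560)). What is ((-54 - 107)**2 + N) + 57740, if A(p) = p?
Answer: 5664686311/67710 ≈ 83661.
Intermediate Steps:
N = 1/67710 (N = 1/(67150 + 560) = 1/67710 ≈ 1.4769e-5)
((-54 - 107)**2 + N) + 57740 = ((-54 - 107)**2 + 1/67710) + 57740 = ((-161)**2 + 1/67710) + 57740 = (25921 + 1/67710) + 57740 = 1755110911/67710 + 57740 = 5664686311/67710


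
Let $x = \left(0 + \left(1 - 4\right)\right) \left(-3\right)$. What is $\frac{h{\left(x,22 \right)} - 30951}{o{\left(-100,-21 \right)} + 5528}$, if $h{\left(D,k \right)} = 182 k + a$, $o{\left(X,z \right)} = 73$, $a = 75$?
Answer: $- \frac{26872}{5601} \approx -4.7977$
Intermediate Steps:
$x = 9$ ($x = \left(0 + \left(1 - 4\right)\right) \left(-3\right) = \left(0 - 3\right) \left(-3\right) = \left(-3\right) \left(-3\right) = 9$)
$h{\left(D,k \right)} = 75 + 182 k$ ($h{\left(D,k \right)} = 182 k + 75 = 75 + 182 k$)
$\frac{h{\left(x,22 \right)} - 30951}{o{\left(-100,-21 \right)} + 5528} = \frac{\left(75 + 182 \cdot 22\right) - 30951}{73 + 5528} = \frac{\left(75 + 4004\right) - 30951}{5601} = \left(4079 - 30951\right) \frac{1}{5601} = \left(-26872\right) \frac{1}{5601} = - \frac{26872}{5601}$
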